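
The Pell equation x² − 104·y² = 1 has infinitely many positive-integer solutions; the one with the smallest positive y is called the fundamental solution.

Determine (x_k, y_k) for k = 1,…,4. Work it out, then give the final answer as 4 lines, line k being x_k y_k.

51 5
5201 510
530451 52015
54100801 5305020

√104 → a₀=10, period (5,20); ℓ=2 even so k=1
i=0: a=10 ⇒ p=10, q=1
i=1: a=5 ⇒ p=51, q=5
fundamental: x₁=51, y₁=5  (since 2601 − 104·25 = 1)
(x_2, y_2) = (51·51 + 104·5·5, 51·5 + 5·51) = (5201, 510)
(x_3, y_3) = (51·5201 + 104·5·510, 51·510 + 5·5201) = (530451, 52015)
(x_4, y_4) = (51·530451 + 104·5·52015, 51·52015 + 5·530451) = (54100801, 5305020)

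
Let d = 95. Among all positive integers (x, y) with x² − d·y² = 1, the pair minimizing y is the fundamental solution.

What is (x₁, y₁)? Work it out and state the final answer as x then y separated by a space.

39 4

d=95: √d = [9; 1,2,1,18] (ℓ=4, even), read p_3/q_3
i=0: a=9 ⇒ p=9, q=1
…
i=2: a=2 ⇒ p=29, q=3
i=3: a=1 ⇒ p=39, q=4
→ (39, 4).  Check: 39²=1521, 95·4²=1520, difference 1.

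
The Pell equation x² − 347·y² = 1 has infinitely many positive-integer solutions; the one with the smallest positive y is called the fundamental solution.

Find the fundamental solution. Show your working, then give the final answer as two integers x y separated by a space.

641602 34443

√347 = [18; 1,1,1,2,4,…,1,1,36, …], period ℓ=14 (even) → k=13
k=0  a_k=18  p_k/q_k = 18/1
k=1  a_k=1  p_k/q_k = 19/1
…
k=3  a_k=1  p_k/q_k = 56/3
k=4  a_k=2  p_k/q_k = 149/8
…
k=6  a_k=1  p_k/q_k = 801/43
…
k=8  a_k=1  p_k/q_k = 15070/809
k=9  a_k=4  p_k/q_k = 74549/4002
k=10  a_k=2  p_k/q_k = 164168/8813
k=11  a_k=1  p_k/q_k = 238717/12815
k=12  a_k=1  p_k/q_k = 402885/21628
k=13  a_k=1  p_k/q_k = 641602/34443
fundamental: x₁=641602, y₁=34443  (since 411653126404 − 347·1186320249 = 1)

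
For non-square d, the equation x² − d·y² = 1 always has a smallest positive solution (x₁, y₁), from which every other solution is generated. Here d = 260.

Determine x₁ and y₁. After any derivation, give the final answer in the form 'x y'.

[16; 8,32] for √260; ℓ=2 ⇒ convergent index 1
step 0: (16, 1)  from 16·(1,0) + (0,1)
step 1: (129, 8)  from 8·(16,1) + (1,0)
→ (129, 8).  Check: 129²=16641, 260·8²=16640, difference 1.

129 8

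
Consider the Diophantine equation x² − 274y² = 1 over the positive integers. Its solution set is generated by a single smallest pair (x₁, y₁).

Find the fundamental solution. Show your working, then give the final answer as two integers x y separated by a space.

3959299 239190

√274 = [16; 1,1,4,4,1,1,32, …], period ℓ=7 (odd) → k=13
a_0=16:  p_0=16·1+0=16,  q_0=16·0+1=1
a_1=1:  p_1=1·16+1=17,  q_1=1·1+0=1
a_2=1:  p_2=1·17+16=33,  q_2=1·1+1=2
a_3=4:  p_3=4·33+17=149,  q_3=4·2+1=9
a_4=4:  p_4=4·149+33=629,  q_4=4·9+2=38
a_5=1:  p_5=1·629+149=778,  q_5=1·38+9=47
a_6=1:  p_6=1·778+629=1407,  q_6=1·47+38=85
a_7=32:  p_7=32·1407+778=45802,  q_7=32·85+47=2767
a_8=1:  p_8=1·45802+1407=47209,  q_8=1·2767+85=2852
a_9=1:  p_9=1·47209+45802=93011,  q_9=1·2852+2767=5619
a_10=4:  p_10=4·93011+47209=419253,  q_10=4·5619+2852=25328
a_11=4:  p_11=4·419253+93011=1770023,  q_11=4·25328+5619=106931
a_12=1:  p_12=1·1770023+419253=2189276,  q_12=1·106931+25328=132259
a_13=1:  p_13=1·2189276+1770023=3959299,  q_13=1·132259+106931=239190
(x₁, y₁) = (3959299, 239190);  3959299² − 274·239190² = 1 ✓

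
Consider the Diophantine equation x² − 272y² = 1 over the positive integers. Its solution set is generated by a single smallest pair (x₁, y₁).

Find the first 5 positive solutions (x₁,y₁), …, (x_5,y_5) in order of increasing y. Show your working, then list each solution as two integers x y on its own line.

[16; 2,32] for √272; ℓ=2 ⇒ convergent index 1
a_0=16:  p_0=16·1+0=16,  q_0=16·0+1=1
a_1=2:  p_1=2·16+1=33,  q_1=2·1+0=2
→ (33, 2).  Check: 33²=1089, 272·2²=1088, difference 1.
(x_2, y_2) = (33·33 + 272·2·2, 33·2 + 2·33) = (2177, 132)
(x_3, y_3) = (33·2177 + 272·2·132, 33·132 + 2·2177) = (143649, 8710)
(x_4, y_4) = (33·143649 + 272·2·8710, 33·8710 + 2·143649) = (9478657, 574728)
(x_5, y_5) = (33·9478657 + 272·2·574728, 33·574728 + 2·9478657) = (625447713, 37923338)

33 2
2177 132
143649 8710
9478657 574728
625447713 37923338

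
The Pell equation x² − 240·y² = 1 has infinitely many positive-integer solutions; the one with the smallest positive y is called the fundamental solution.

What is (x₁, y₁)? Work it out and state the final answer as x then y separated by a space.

31 2

√240 = [15; 2,30, …], period ℓ=2 (even) → k=1
i=0: a=15 ⇒ p=15, q=1
i=1: a=2 ⇒ p=31, q=2
(x₁, y₁) = (31, 2);  31² − 240·2² = 1 ✓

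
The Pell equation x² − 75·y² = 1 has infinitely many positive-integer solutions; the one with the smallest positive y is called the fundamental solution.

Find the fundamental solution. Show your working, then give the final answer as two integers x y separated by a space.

[8; 1,1,1,16] for √75; ℓ=4 ⇒ convergent index 3
a_0=8:  p_0=8·1+0=8,  q_0=8·0+1=1
…
a_2=1:  p_2=1·9+8=17,  q_2=1·1+1=2
a_3=1:  p_3=1·17+9=26,  q_3=1·2+1=3
(x₁, y₁) = (26, 3);  26² − 75·3² = 1 ✓

26 3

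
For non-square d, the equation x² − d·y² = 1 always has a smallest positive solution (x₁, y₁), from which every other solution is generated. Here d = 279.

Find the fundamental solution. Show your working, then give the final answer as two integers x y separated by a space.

1520 91

√279 = [16; 1,2,2,1,2,2,1,32, …], period ℓ=8 (even) → k=7
a_0=16:  p_0=16·1+0=16,  q_0=16·0+1=1
a_1=1:  p_1=1·16+1=17,  q_1=1·1+0=1
a_2=2:  p_2=2·17+16=50,  q_2=2·1+1=3
a_3=2:  p_3=2·50+17=117,  q_3=2·3+1=7
a_4=1:  p_4=1·117+50=167,  q_4=1·7+3=10
a_5=2:  p_5=2·167+117=451,  q_5=2·10+7=27
a_6=2:  p_6=2·451+167=1069,  q_6=2·27+10=64
a_7=1:  p_7=1·1069+451=1520,  q_7=1·64+27=91
fundamental: x₁=1520, y₁=91  (since 2310400 − 279·8281 = 1)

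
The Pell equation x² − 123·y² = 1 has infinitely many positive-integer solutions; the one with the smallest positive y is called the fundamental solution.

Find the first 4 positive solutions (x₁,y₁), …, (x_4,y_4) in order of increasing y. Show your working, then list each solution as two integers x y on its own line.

122 11
29767 2684
7263026 654885
1772148577 159789256

√123 → a₀=11, period (11,22); ℓ=2 even so k=1
a_0=11:  p_0=11·1+0=11,  q_0=11·0+1=1
a_1=11:  p_1=11·11+1=122,  q_1=11·1+0=11
(x₁, y₁) = (122, 11);  122² − 123·11² = 1 ✓
k=2:  x_2 = 122·122+123·11·11 = 29767,  y_2 = 122·11+11·122 = 2684
k=3:  x_3 = 122·29767+123·11·2684 = 7263026,  y_3 = 122·2684+11·29767 = 654885
k=4:  x_4 = 122·7263026+123·11·654885 = 1772148577,  y_4 = 122·654885+11·7263026 = 159789256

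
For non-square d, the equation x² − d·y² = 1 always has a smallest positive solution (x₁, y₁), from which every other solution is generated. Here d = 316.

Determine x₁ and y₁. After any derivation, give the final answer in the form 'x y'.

√316 → a₀=17, period (1,3,2,8,2,3,1,34); ℓ=8 even so k=7
k=0  a_k=17  p_k/q_k = 17/1
k=1  a_k=1  p_k/q_k = 18/1
…
k=4  a_k=8  p_k/q_k = 1351/76
k=5  a_k=2  p_k/q_k = 2862/161
k=6  a_k=3  p_k/q_k = 9937/559
k=7  a_k=1  p_k/q_k = 12799/720
(x₁, y₁) = (12799, 720);  12799² − 316·720² = 1 ✓

12799 720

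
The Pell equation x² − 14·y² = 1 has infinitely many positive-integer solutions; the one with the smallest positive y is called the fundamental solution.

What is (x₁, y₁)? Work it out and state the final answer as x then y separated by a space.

15 4

√14 = [3; 1,2,1,6, …], period ℓ=4 (even) → k=3
k=0  a_k=3  p_k/q_k = 3/1
k=1  a_k=1  p_k/q_k = 4/1
k=2  a_k=2  p_k/q_k = 11/3
k=3  a_k=1  p_k/q_k = 15/4
fundamental: x₁=15, y₁=4  (since 225 − 14·16 = 1)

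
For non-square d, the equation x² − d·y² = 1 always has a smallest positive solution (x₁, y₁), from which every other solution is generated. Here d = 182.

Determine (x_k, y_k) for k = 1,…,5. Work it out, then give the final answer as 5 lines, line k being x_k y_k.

d=182: √d = [13; 2,26] (ℓ=2, even), read p_1/q_1
a_0=13:  p_0=13·1+0=13,  q_0=13·0+1=1
a_1=2:  p_1=2·13+1=27,  q_1=2·1+0=2
→ (27, 2).  Check: 27²=729, 182·2²=728, difference 1.
k=2:  x_2 = 27·27+182·2·2 = 1457,  y_2 = 27·2+2·27 = 108
k=3:  x_3 = 27·1457+182·2·108 = 78651,  y_3 = 27·108+2·1457 = 5830
k=4:  x_4 = 27·78651+182·2·5830 = 4245697,  y_4 = 27·5830+2·78651 = 314712
k=5:  x_5 = 27·4245697+182·2·314712 = 229188987,  y_5 = 27·314712+2·4245697 = 16988618

27 2
1457 108
78651 5830
4245697 314712
229188987 16988618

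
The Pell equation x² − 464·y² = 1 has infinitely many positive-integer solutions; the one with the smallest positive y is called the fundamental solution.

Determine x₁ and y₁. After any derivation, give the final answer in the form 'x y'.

√464 = [21; 1,1,5,1,1,1,5,1,1,42, …], period ℓ=10 (even) → k=9
k=0  a_k=21  p_k/q_k = 21/1
k=1  a_k=1  p_k/q_k = 22/1
…
k=4  a_k=1  p_k/q_k = 280/13
…
k=8  a_k=1  p_k/q_k = 5299/246
k=9  a_k=1  p_k/q_k = 9801/455
(x₁, y₁) = (9801, 455);  9801² − 464·455² = 1 ✓

9801 455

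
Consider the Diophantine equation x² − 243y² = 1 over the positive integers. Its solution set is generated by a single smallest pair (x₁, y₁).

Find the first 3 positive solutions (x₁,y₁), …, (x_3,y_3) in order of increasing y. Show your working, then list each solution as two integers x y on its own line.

√243 → a₀=15, period (1,1,2,3,15,3,2,1,1,30); ℓ=10 even so k=9
i=0: a=15 ⇒ p=15, q=1
…
i=8: a=1 ⇒ p=41325, q=2651
i=9: a=1 ⇒ p=70226, q=4505
fundamental: x₁=70226, y₁=4505  (since 4931691076 − 243·20295025 = 1)
n=2: (70226,4505)∘(70226,4505) = (70226·70226+243·4505·4505, 70226·4505+4505·70226) = (9863382151,632736260)
n=3: (9863382151,632736260)∘(70226,4505) = (70226·9863382151+243·4505·632736260, 70226·632736260+4505·9863382151) = (1385331749802026,88869073185015)

70226 4505
9863382151 632736260
1385331749802026 88869073185015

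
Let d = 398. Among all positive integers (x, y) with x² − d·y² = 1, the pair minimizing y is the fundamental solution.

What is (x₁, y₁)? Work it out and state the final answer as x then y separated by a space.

399 20

√398 → a₀=19, period (1,18,1,38); ℓ=4 even so k=3
step 0: (19, 1)  from 19·(1,0) + (0,1)
step 1: (20, 1)  from 1·(19,1) + (1,0)
step 2: (379, 19)  from 18·(20,1) + (19,1)
step 3: (399, 20)  from 1·(379,19) + (20,1)
fundamental: x₁=399, y₁=20  (since 159201 − 398·400 = 1)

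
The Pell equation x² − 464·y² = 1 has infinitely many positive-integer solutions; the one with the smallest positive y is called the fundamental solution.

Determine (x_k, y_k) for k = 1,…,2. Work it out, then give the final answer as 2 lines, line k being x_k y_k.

√464 = [21; 1,1,5,1,1,1,5,1,1,42, …], period ℓ=10 (even) → k=9
k=0  a_k=21  p_k/q_k = 21/1
k=1  a_k=1  p_k/q_k = 22/1
…
k=6  a_k=1  p_k/q_k = 797/37
…
k=8  a_k=1  p_k/q_k = 5299/246
k=9  a_k=1  p_k/q_k = 9801/455
fundamental: x₁=9801, y₁=455  (since 96059601 − 464·207025 = 1)
k=2:  x_2 = 9801·9801+464·455·455 = 192119201,  y_2 = 9801·455+455·9801 = 8918910

9801 455
192119201 8918910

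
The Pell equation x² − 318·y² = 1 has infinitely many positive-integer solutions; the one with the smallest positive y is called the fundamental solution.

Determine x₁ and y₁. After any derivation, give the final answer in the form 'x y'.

[17; 1,4,1,34] for √318; ℓ=4 ⇒ convergent index 3
k=0  a_k=17  p_k/q_k = 17/1
…
k=2  a_k=4  p_k/q_k = 89/5
k=3  a_k=1  p_k/q_k = 107/6
fundamental: x₁=107, y₁=6  (since 11449 − 318·36 = 1)

107 6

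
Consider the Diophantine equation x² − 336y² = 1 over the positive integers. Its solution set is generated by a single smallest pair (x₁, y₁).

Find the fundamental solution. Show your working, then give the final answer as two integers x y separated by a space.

[18; 3,36] for √336; ℓ=2 ⇒ convergent index 1
k=0  a_k=18  p_k/q_k = 18/1
k=1  a_k=3  p_k/q_k = 55/3
fundamental: x₁=55, y₁=3  (since 3025 − 336·9 = 1)

55 3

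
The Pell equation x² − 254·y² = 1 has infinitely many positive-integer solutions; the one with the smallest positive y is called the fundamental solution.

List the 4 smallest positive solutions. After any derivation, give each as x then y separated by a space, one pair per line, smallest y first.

255 16
130049 8160
66324735 4161584
33825484801 2122399680

d=254: √d = [15; 1,14,1,30] (ℓ=4, even), read p_3/q_3
k=0  a_k=15  p_k/q_k = 15/1
…
k=2  a_k=14  p_k/q_k = 239/15
k=3  a_k=1  p_k/q_k = 255/16
→ (255, 16).  Check: 255²=65025, 254·16²=65024, difference 1.
n=2: (255,16)∘(255,16) = (255·255+254·16·16, 255·16+16·255) = (130049,8160)
n=3: (130049,8160)∘(255,16) = (255·130049+254·16·8160, 255·8160+16·130049) = (66324735,4161584)
n=4: (66324735,4161584)∘(255,16) = (255·66324735+254·16·4161584, 255·4161584+16·66324735) = (33825484801,2122399680)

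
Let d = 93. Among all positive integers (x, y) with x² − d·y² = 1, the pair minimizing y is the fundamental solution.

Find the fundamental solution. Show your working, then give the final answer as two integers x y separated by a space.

d=93: √d = [9; 1,1,1,4,6,4,1,1,1,18] (ℓ=10, even), read p_9/q_9
step 0: (9, 1)  from 9·(1,0) + (0,1)
…
step 3: (29, 3)  from 1·(19,2) + (10,1)
…
step 5: (839, 87)  from 6·(135,14) + (29,3)
…
step 8: (7821, 811)  from 1·(4330,449) + (3491,362)
step 9: (12151, 1260)  from 1·(7821,811) + (4330,449)
(x₁, y₁) = (12151, 1260);  12151² − 93·1260² = 1 ✓

12151 1260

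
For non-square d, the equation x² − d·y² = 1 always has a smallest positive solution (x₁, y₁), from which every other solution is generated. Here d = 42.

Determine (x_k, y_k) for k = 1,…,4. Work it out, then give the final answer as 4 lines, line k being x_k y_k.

13 2
337 52
8749 1350
227137 35048

√42 = [6; 2,12, …], period ℓ=2 (even) → k=1
i=0: a=6 ⇒ p=6, q=1
i=1: a=2 ⇒ p=13, q=2
fundamental: x₁=13, y₁=2  (since 169 − 42·4 = 1)
n=2: (13,2)∘(13,2) = (13·13+42·2·2, 13·2+2·13) = (337,52)
n=3: (337,52)∘(13,2) = (13·337+42·2·52, 13·52+2·337) = (8749,1350)
n=4: (8749,1350)∘(13,2) = (13·8749+42·2·1350, 13·1350+2·8749) = (227137,35048)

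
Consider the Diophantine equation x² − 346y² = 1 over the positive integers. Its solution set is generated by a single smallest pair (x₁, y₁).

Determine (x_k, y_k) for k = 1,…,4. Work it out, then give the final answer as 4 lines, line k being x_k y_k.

17299 930
598510801 32176140
20707276675699 1113230090790
716430357827323201 38515534648976280

√346 → a₀=18, period (1,1,1,1,36); ℓ=5 odd so k=9
k=0  a_k=18  p_k/q_k = 18/1
…
k=3  a_k=1  p_k/q_k = 56/3
k=4  a_k=1  p_k/q_k = 93/5
k=5  a_k=36  p_k/q_k = 3404/183
…
k=8  a_k=1  p_k/q_k = 10398/559
k=9  a_k=1  p_k/q_k = 17299/930
(x₁, y₁) = (17299, 930);  17299² − 346·930² = 1 ✓
n=2: (17299,930)∘(17299,930) = (17299·17299+346·930·930, 17299·930+930·17299) = (598510801,32176140)
n=3: (598510801,32176140)∘(17299,930) = (17299·598510801+346·930·32176140, 17299·32176140+930·598510801) = (20707276675699,1113230090790)
n=4: (20707276675699,1113230090790)∘(17299,930) = (17299·20707276675699+346·930·1113230090790, 17299·1113230090790+930·20707276675699) = (716430357827323201,38515534648976280)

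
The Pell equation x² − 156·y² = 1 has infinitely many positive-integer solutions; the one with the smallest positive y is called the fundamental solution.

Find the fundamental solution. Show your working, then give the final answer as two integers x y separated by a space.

25 2

√156 = [12; 2,24, …], period ℓ=2 (even) → k=1
a_0=12:  p_0=12·1+0=12,  q_0=12·0+1=1
a_1=2:  p_1=2·12+1=25,  q_1=2·1+0=2
→ (25, 2).  Check: 25²=625, 156·2²=624, difference 1.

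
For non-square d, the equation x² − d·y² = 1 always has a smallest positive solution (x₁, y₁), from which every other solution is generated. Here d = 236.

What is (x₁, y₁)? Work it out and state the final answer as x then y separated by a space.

561799 36570

d=236: √d = [15; 2,1,3,5,1,6,1,5,3,1,2,30] (ℓ=12, even), read p_11/q_11
i=0: a=15 ⇒ p=15, q=1
…
i=4: a=5 ⇒ p=891, q=58
…
i=10: a=1 ⇒ p=203535, q=13249
i=11: a=2 ⇒ p=561799, q=36570
→ (561799, 36570).  Check: 561799²=315618116401, 236·36570²=315618116400, difference 1.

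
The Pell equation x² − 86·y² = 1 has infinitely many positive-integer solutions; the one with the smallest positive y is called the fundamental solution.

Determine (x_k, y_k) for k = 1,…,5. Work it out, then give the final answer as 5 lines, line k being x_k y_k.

√86 → a₀=9, period (3,1,1,1,8,1,1,1,3,18); ℓ=10 even so k=9
a_0=9:  p_0=9·1+0=9,  q_0=9·0+1=1
a_1=3:  p_1=3·9+1=28,  q_1=3·1+0=3
a_2=1:  p_2=1·28+9=37,  q_2=1·3+1=4
…
a_4=1:  p_4=1·65+37=102,  q_4=1·7+4=11
a_5=8:  p_5=8·102+65=881,  q_5=8·11+7=95
…
a_7=1:  p_7=1·983+881=1864,  q_7=1·106+95=201
a_8=1:  p_8=1·1864+983=2847,  q_8=1·201+106=307
a_9=3:  p_9=3·2847+1864=10405,  q_9=3·307+201=1122
(x₁, y₁) = (10405, 1122);  10405² − 86·1122² = 1 ✓
k=2:  x_2 = 10405·10405+86·1122·1122 = 216528049,  y_2 = 10405·1122+1122·10405 = 23348820
k=3:  x_3 = 10405·216528049+86·1122·23348820 = 4505948689285,  y_3 = 10405·23348820+1122·216528049 = 485888943078
k=4:  x_4 = 10405·4505948689285+86·1122·485888943078 = 93768792007492801,  y_4 = 10405·485888943078+1122·4505948689285 = 10111348882104360
k=5:  x_5 = 10405·93768792007492801+86·1122·10111348882104360 = 1951328557169976499525,  y_5 = 10405·10111348882104360+1122·93768792007492801 = 210417169750702788522

10405 1122
216528049 23348820
4505948689285 485888943078
93768792007492801 10111348882104360
1951328557169976499525 210417169750702788522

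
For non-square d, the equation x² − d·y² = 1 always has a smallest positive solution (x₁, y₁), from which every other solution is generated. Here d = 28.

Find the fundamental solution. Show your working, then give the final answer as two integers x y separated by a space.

d=28: √d = [5; 3,2,3,10] (ℓ=4, even), read p_3/q_3
k=0  a_k=5  p_k/q_k = 5/1
…
k=2  a_k=2  p_k/q_k = 37/7
k=3  a_k=3  p_k/q_k = 127/24
fundamental: x₁=127, y₁=24  (since 16129 − 28·576 = 1)

127 24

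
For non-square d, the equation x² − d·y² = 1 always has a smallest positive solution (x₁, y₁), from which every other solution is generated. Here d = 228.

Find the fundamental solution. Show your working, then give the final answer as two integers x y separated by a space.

151 10

√228 → a₀=15, period (10,30); ℓ=2 even so k=1
i=0: a=15 ⇒ p=15, q=1
i=1: a=10 ⇒ p=151, q=10
(x₁, y₁) = (151, 10);  151² − 228·10² = 1 ✓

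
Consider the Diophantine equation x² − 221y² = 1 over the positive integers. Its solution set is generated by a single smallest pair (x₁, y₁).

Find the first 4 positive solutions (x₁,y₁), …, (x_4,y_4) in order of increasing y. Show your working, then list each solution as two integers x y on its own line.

√221 = [14; 1,6,2,6,1,28, …], period ℓ=6 (even) → k=5
a_0=14:  p_0=14·1+0=14,  q_0=14·0+1=1
a_1=1:  p_1=1·14+1=15,  q_1=1·1+0=1
a_2=6:  p_2=6·15+14=104,  q_2=6·1+1=7
…
a_4=6:  p_4=6·223+104=1442,  q_4=6·15+7=97
a_5=1:  p_5=1·1442+223=1665,  q_5=1·97+15=112
→ (1665, 112).  Check: 1665²=2772225, 221·112²=2772224, difference 1.
(1665+112√221)^2 = 5544449 + 372960√221
(1665+112√221)^3 = 18463013505 + 1241956688√221
(1665+112√221)^4 = 61481829427201 + 4135715398080√221

1665 112
5544449 372960
18463013505 1241956688
61481829427201 4135715398080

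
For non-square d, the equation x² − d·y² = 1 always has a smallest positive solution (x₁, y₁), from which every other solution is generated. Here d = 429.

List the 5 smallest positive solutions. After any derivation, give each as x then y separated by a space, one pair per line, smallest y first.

1524095 73584
4645731138049 224298012960
14161071197688057215 683702960124468816
43165635614076113391052801 2084056526021580302230080
131577058822456507006275549422975 6352600262053037158494583086384

√429 = [20; 1,2,2,9,1,12,1,9,2,2,1,40, …], period ℓ=12 (even) → k=11
a_0=20:  p_0=20·1+0=20,  q_0=20·0+1=1
a_1=1:  p_1=1·20+1=21,  q_1=1·1+0=1
a_2=2:  p_2=2·21+20=62,  q_2=2·1+1=3
…
a_4=9:  p_4=9·145+62=1367,  q_4=9·7+3=66
a_5=1:  p_5=1·1367+145=1512,  q_5=1·66+7=73
a_6=12:  p_6=12·1512+1367=19511,  q_6=12·73+66=942
…
a_8=9:  p_8=9·21023+19511=208718,  q_8=9·1015+942=10077
a_9=2:  p_9=2·208718+21023=438459,  q_9=2·10077+1015=21169
a_10=2:  p_10=2·438459+208718=1085636,  q_10=2·21169+10077=52415
a_11=1:  p_11=1·1085636+438459=1524095,  q_11=1·52415+21169=73584
(x₁, y₁) = (1524095, 73584);  1524095² − 429·73584² = 1 ✓
(x_2, y_2) = (1524095·1524095 + 429·73584·73584, 1524095·73584 + 73584·1524095) = (4645731138049, 224298012960)
(x_3, y_3) = (1524095·4645731138049 + 429·73584·224298012960, 1524095·224298012960 + 73584·4645731138049) = (14161071197688057215, 683702960124468816)
(x_4, y_4) = (1524095·14161071197688057215 + 429·73584·683702960124468816, 1524095·683702960124468816 + 73584·14161071197688057215) = (43165635614076113391052801, 2084056526021580302230080)
(x_5, y_5) = (1524095·43165635614076113391052801 + 429·73584·2084056526021580302230080, 1524095·2084056526021580302230080 + 73584·43165635614076113391052801) = (131577058822456507006275549422975, 6352600262053037158494583086384)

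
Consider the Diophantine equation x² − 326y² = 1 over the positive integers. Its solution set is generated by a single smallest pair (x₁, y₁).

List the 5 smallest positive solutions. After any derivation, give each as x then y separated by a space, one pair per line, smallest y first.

325 18
211249 11700
137311525 7604982
89252280001 4943226600
58013844689125 3213089685018

[18; 18,36] for √326; ℓ=2 ⇒ convergent index 1
a_0=18:  p_0=18·1+0=18,  q_0=18·0+1=1
a_1=18:  p_1=18·18+1=325,  q_1=18·1+0=18
(x₁, y₁) = (325, 18);  325² − 326·18² = 1 ✓
k=2:  x_2 = 325·325+326·18·18 = 211249,  y_2 = 325·18+18·325 = 11700
k=3:  x_3 = 325·211249+326·18·11700 = 137311525,  y_3 = 325·11700+18·211249 = 7604982
k=4:  x_4 = 325·137311525+326·18·7604982 = 89252280001,  y_4 = 325·7604982+18·137311525 = 4943226600
k=5:  x_5 = 325·89252280001+326·18·4943226600 = 58013844689125,  y_5 = 325·4943226600+18·89252280001 = 3213089685018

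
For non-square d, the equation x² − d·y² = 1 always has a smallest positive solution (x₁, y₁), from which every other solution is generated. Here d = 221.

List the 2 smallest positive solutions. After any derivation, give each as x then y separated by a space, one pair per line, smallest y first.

1665 112
5544449 372960

[14; 1,6,2,6,1,28] for √221; ℓ=6 ⇒ convergent index 5
a_0=14:  p_0=14·1+0=14,  q_0=14·0+1=1
a_1=1:  p_1=1·14+1=15,  q_1=1·1+0=1
a_2=6:  p_2=6·15+14=104,  q_2=6·1+1=7
a_3=2:  p_3=2·104+15=223,  q_3=2·7+1=15
a_4=6:  p_4=6·223+104=1442,  q_4=6·15+7=97
a_5=1:  p_5=1·1442+223=1665,  q_5=1·97+15=112
→ (1665, 112).  Check: 1665²=2772225, 221·112²=2772224, difference 1.
k=2:  x_2 = 1665·1665+221·112·112 = 5544449,  y_2 = 1665·112+112·1665 = 372960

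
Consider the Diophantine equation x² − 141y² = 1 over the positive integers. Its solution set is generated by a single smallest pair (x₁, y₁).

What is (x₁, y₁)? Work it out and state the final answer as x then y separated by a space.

√141 → a₀=11, period (1,6,1,22); ℓ=4 even so k=3
step 0: (11, 1)  from 11·(1,0) + (0,1)
step 1: (12, 1)  from 1·(11,1) + (1,0)
step 2: (83, 7)  from 6·(12,1) + (11,1)
step 3: (95, 8)  from 1·(83,7) + (12,1)
(x₁, y₁) = (95, 8);  95² − 141·8² = 1 ✓

95 8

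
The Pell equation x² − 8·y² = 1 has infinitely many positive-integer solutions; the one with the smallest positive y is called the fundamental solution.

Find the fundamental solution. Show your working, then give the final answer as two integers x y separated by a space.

3 1

√8 → a₀=2, period (1,4); ℓ=2 even so k=1
i=0: a=2 ⇒ p=2, q=1
i=1: a=1 ⇒ p=3, q=1
fundamental: x₁=3, y₁=1  (since 9 − 8·1 = 1)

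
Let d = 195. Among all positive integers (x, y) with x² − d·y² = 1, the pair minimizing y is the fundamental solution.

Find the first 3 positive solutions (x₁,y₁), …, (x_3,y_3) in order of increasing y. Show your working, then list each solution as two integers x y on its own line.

14 1
391 28
10934 783

√195 = [13; 1,26, …], period ℓ=2 (even) → k=1
a_0=13:  p_0=13·1+0=13,  q_0=13·0+1=1
a_1=1:  p_1=1·13+1=14,  q_1=1·1+0=1
(x₁, y₁) = (14, 1);  14² − 195·1² = 1 ✓
(x_2, y_2) = (14·14 + 195·1·1, 14·1 + 1·14) = (391, 28)
(x_3, y_3) = (14·391 + 195·1·28, 14·28 + 1·391) = (10934, 783)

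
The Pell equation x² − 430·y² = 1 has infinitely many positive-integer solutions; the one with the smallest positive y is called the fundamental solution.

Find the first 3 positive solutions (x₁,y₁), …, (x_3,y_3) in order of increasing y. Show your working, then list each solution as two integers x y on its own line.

2862251 138030
16384961574001 790153011060
93795745300289010251 4523232492118854090

√430 → a₀=20, period (1,2,1,3,1,…,2,1,40); ℓ=14 even so k=13
a_0=20:  p_0=20·1+0=20,  q_0=20·0+1=1
a_1=1:  p_1=1·20+1=21,  q_1=1·1+0=1
a_2=2:  p_2=2·21+20=62,  q_2=2·1+1=3
a_3=1:  p_3=1·62+21=83,  q_3=1·3+1=4
a_4=3:  p_4=3·83+62=311,  q_4=3·4+3=15
a_5=1:  p_5=1·311+83=394,  q_5=1·15+4=19
a_6=6:  p_6=6·394+311=2675,  q_6=6·19+15=129
a_7=8:  p_7=8·2675+394=21794,  q_7=8·129+19=1051
…
a_9=1:  p_9=1·133439+21794=155233,  q_9=1·6435+1051=7486
…
a_11=1:  p_11=1·599138+155233=754371,  q_11=1·28893+7486=36379
a_12=2:  p_12=2·754371+599138=2107880,  q_12=2·36379+28893=101651
a_13=1:  p_13=1·2107880+754371=2862251,  q_13=1·101651+36379=138030
(x₁, y₁) = (2862251, 138030);  2862251² − 430·138030² = 1 ✓
(2862251+138030√430)^2 = 16384961574001 + 790153011060√430
(2862251+138030√430)^3 = 93795745300289010251 + 4523232492118854090√430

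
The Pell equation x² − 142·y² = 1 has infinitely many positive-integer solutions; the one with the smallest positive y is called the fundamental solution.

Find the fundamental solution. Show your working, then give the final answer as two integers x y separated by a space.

143 12

[11; 1,10,1,22] for √142; ℓ=4 ⇒ convergent index 3
a_0=11:  p_0=11·1+0=11,  q_0=11·0+1=1
…
a_2=10:  p_2=10·12+11=131,  q_2=10·1+1=11
a_3=1:  p_3=1·131+12=143,  q_3=1·11+1=12
→ (143, 12).  Check: 143²=20449, 142·12²=20448, difference 1.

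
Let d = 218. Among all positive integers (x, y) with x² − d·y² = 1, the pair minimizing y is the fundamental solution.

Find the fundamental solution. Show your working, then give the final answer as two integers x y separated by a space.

126003 8534

√218 = [14; 1,3,3,1,28, …], period ℓ=5 (odd) → k=9
k=0  a_k=14  p_k/q_k = 14/1
…
k=2  a_k=3  p_k/q_k = 59/4
…
k=8  a_k=3  p_k/q_k = 96370/6527
k=9  a_k=1  p_k/q_k = 126003/8534
(x₁, y₁) = (126003, 8534);  126003² − 218·8534² = 1 ✓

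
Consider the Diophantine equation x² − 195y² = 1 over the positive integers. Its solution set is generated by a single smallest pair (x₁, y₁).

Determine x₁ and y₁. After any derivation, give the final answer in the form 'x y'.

14 1

d=195: √d = [13; 1,26] (ℓ=2, even), read p_1/q_1
k=0  a_k=13  p_k/q_k = 13/1
k=1  a_k=1  p_k/q_k = 14/1
fundamental: x₁=14, y₁=1  (since 196 − 195·1 = 1)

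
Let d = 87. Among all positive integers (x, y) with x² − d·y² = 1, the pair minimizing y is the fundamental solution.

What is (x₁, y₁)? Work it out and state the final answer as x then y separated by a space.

28 3

√87 = [9; 3,18, …], period ℓ=2 (even) → k=1
step 0: (9, 1)  from 9·(1,0) + (0,1)
step 1: (28, 3)  from 3·(9,1) + (1,0)
→ (28, 3).  Check: 28²=784, 87·3²=783, difference 1.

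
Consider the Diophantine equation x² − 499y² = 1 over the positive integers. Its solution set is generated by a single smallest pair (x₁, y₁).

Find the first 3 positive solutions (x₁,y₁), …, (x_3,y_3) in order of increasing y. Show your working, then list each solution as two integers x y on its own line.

4490 201
40320199 1804980
362075382530 16208720199

√499 → a₀=22, period (2,1,21,1,2,44); ℓ=6 even so k=5
a_0=22:  p_0=22·1+0=22,  q_0=22·0+1=1
a_1=2:  p_1=2·22+1=45,  q_1=2·1+0=2
…
a_4=1:  p_4=1·1452+67=1519,  q_4=1·65+3=68
a_5=2:  p_5=2·1519+1452=4490,  q_5=2·68+65=201
→ (4490, 201).  Check: 4490²=20160100, 499·201²=20160099, difference 1.
(4490+201√499)^2 = 40320199 + 1804980√499
(4490+201√499)^3 = 362075382530 + 16208720199√499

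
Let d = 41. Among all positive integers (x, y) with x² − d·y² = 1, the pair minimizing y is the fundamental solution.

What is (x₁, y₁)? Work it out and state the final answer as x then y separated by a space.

2049 320

d=41: √d = [6; 2,2,12] (ℓ=3, odd), read p_5/q_5
a_0=6:  p_0=6·1+0=6,  q_0=6·0+1=1
a_1=2:  p_1=2·6+1=13,  q_1=2·1+0=2
a_2=2:  p_2=2·13+6=32,  q_2=2·2+1=5
a_3=12:  p_3=12·32+13=397,  q_3=12·5+2=62
a_4=2:  p_4=2·397+32=826,  q_4=2·62+5=129
a_5=2:  p_5=2·826+397=2049,  q_5=2·129+62=320
→ (2049, 320).  Check: 2049²=4198401, 41·320²=4198400, difference 1.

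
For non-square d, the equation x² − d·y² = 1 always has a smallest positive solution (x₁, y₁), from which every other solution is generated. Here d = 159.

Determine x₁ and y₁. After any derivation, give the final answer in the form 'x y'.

1324 105

√159 → a₀=12, period (1,1,1,1,3,1,1,1,1,24); ℓ=10 even so k=9
k=0  a_k=12  p_k/q_k = 12/1
k=1  a_k=1  p_k/q_k = 13/1
k=2  a_k=1  p_k/q_k = 25/2
k=3  a_k=1  p_k/q_k = 38/3
k=4  a_k=1  p_k/q_k = 63/5
k=5  a_k=3  p_k/q_k = 227/18
k=6  a_k=1  p_k/q_k = 290/23
k=7  a_k=1  p_k/q_k = 517/41
k=8  a_k=1  p_k/q_k = 807/64
k=9  a_k=1  p_k/q_k = 1324/105
→ (1324, 105).  Check: 1324²=1752976, 159·105²=1752975, difference 1.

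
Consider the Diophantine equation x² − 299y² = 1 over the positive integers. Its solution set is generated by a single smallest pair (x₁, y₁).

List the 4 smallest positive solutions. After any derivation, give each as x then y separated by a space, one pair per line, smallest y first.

415 24
344449 19920
285892255 16533576
237290227201 13722848160

d=299: √d = [17; 3,2,3,34] (ℓ=4, even), read p_3/q_3
step 0: (17, 1)  from 17·(1,0) + (0,1)
…
step 2: (121, 7)  from 2·(52,3) + (17,1)
step 3: (415, 24)  from 3·(121,7) + (52,3)
fundamental: x₁=415, y₁=24  (since 172225 − 299·576 = 1)
(415+24√299)^2 = 344449 + 19920√299
(415+24√299)^3 = 285892255 + 16533576√299
(415+24√299)^4 = 237290227201 + 13722848160√299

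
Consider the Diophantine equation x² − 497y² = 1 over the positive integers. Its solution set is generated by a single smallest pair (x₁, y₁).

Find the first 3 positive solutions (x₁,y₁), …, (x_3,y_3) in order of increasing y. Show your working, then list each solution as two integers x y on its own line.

1201887 53912
2889064721537 129592263888
6944658661946678751 311510514535059400

√497 → a₀=22, period (3,2,2,5,6,5,2,2,3,44); ℓ=10 even so k=9
a_0=22:  p_0=22·1+0=22,  q_0=22·0+1=1
…
a_2=2:  p_2=2·67+22=156,  q_2=2·3+1=7
…
a_5=6:  p_5=6·2051+379=12685,  q_5=6·92+17=569
a_6=5:  p_6=5·12685+2051=65476,  q_6=5·569+92=2937
a_7=2:  p_7=2·65476+12685=143637,  q_7=2·2937+569=6443
a_8=2:  p_8=2·143637+65476=352750,  q_8=2·6443+2937=15823
a_9=3:  p_9=3·352750+143637=1201887,  q_9=3·15823+6443=53912
fundamental: x₁=1201887, y₁=53912  (since 1444532360769 − 497·2906503744 = 1)
(x_2, y_2) = (1201887·1201887 + 497·53912·53912, 1201887·53912 + 53912·1201887) = (2889064721537, 129592263888)
(x_3, y_3) = (1201887·2889064721537 + 497·53912·129592263888, 1201887·129592263888 + 53912·2889064721537) = (6944658661946678751, 311510514535059400)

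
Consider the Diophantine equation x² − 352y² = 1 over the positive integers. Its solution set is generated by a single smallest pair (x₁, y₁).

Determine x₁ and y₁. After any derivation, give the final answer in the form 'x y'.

77617 4137

[18; 1,3,5,9,5,3,1,36] for √352; ℓ=8 ⇒ convergent index 7
step 0: (18, 1)  from 18·(1,0) + (0,1)
step 1: (19, 1)  from 1·(18,1) + (1,0)
step 2: (75, 4)  from 3·(19,1) + (18,1)
step 3: (394, 21)  from 5·(75,4) + (19,1)
…
step 5: (18499, 986)  from 5·(3621,193) + (394,21)
step 6: (59118, 3151)  from 3·(18499,986) + (3621,193)
step 7: (77617, 4137)  from 1·(59118,3151) + (18499,986)
(x₁, y₁) = (77617, 4137);  77617² − 352·4137² = 1 ✓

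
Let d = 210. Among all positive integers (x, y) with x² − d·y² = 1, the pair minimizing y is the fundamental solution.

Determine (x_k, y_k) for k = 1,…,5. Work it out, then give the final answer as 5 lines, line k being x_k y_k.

√210 → a₀=14, period (2,28); ℓ=2 even so k=1
i=0: a=14 ⇒ p=14, q=1
i=1: a=2 ⇒ p=29, q=2
→ (29, 2).  Check: 29²=841, 210·2²=840, difference 1.
(29+2√210)^2 = 1681 + 116√210
(29+2√210)^3 = 97469 + 6726√210
(29+2√210)^4 = 5651521 + 389992√210
(29+2√210)^5 = 327690749 + 22612810√210

29 2
1681 116
97469 6726
5651521 389992
327690749 22612810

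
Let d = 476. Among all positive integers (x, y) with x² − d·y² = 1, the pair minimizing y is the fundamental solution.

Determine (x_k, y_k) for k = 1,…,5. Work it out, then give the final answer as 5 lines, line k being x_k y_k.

d=476: √d = [21; 1,4,2,10,2,4,1,42] (ℓ=8, even), read p_7/q_7
a_0=21:  p_0=21·1+0=21,  q_0=21·0+1=1
…
a_2=4:  p_2=4·22+21=109,  q_2=4·1+1=5
…
a_4=10:  p_4=10·240+109=2509,  q_4=10·11+5=115
…
a_6=4:  p_6=4·5258+2509=23541,  q_6=4·241+115=1079
a_7=1:  p_7=1·23541+5258=28799,  q_7=1·1079+241=1320
→ (28799, 1320).  Check: 28799²=829382401, 476·1320²=829382400, difference 1.
(x_2, y_2) = (28799·28799 + 476·1320·1320, 28799·1320 + 1320·28799) = (1658764801, 76029360)
(x_3, y_3) = (28799·1658764801 + 476·1320·76029360, 28799·76029360 + 1320·1658764801) = (95541534979199, 4379139075960)
(x_4, y_4) = (28799·95541534979199 + 476·1320·4379139075960, 28799·4379139075960 + 1320·95541534979199) = (5503001330073139201, 252229652421114720)
(x_5, y_5) = (28799·5503001330073139201 + 476·1320·252229652421114720, 28799·252229652421114720 + 1320·5503001330073139201) = (316961870514011136719999, 14527923515772226566600)

28799 1320
1658764801 76029360
95541534979199 4379139075960
5503001330073139201 252229652421114720
316961870514011136719999 14527923515772226566600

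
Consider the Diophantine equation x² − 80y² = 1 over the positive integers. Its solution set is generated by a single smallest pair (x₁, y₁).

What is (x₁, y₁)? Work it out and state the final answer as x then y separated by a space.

9 1

√80 = [8; 1,16, …], period ℓ=2 (even) → k=1
step 0: (8, 1)  from 8·(1,0) + (0,1)
step 1: (9, 1)  from 1·(8,1) + (1,0)
→ (9, 1).  Check: 9²=81, 80·1²=80, difference 1.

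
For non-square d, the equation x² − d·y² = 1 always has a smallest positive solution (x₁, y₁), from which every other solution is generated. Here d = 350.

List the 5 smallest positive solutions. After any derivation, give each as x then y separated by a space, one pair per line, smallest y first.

√350 → a₀=18, period (1,2,2,2,1,36); ℓ=6 even so k=5
step 0: (18, 1)  from 18·(1,0) + (0,1)
…
step 2: (56, 3)  from 2·(19,1) + (18,1)
step 3: (131, 7)  from 2·(56,3) + (19,1)
step 4: (318, 17)  from 2·(131,7) + (56,3)
step 5: (449, 24)  from 1·(318,17) + (131,7)
(x₁, y₁) = (449, 24);  449² − 350·24² = 1 ✓
(x_2, y_2) = (449·449 + 350·24·24, 449·24 + 24·449) = (403201, 21552)
(x_3, y_3) = (449·403201 + 350·24·21552, 449·21552 + 24·403201) = (362074049, 19353672)
(x_4, y_4) = (449·362074049 + 350·24·19353672, 449·19353672 + 24·362074049) = (325142092801, 17379575904)
(x_5, y_5) = (449·325142092801 + 350·24·17379575904, 449·17379575904 + 24·325142092801) = (291977237261249, 15606839808120)

449 24
403201 21552
362074049 19353672
325142092801 17379575904
291977237261249 15606839808120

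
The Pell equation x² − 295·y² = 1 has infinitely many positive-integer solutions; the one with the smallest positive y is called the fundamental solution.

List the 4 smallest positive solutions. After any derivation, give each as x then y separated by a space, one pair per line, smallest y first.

2024999 117900
8201241900001 477494764200
33215013292518224999 1933852840020353700
134520737404664024967600001 7832100134376274949528400

d=295: √d = [17; 5,1,2,3,2,6,2,3,2,1,5,34] (ℓ=12, even), read p_11/q_11
i=0: a=17 ⇒ p=17, q=1
…
i=2: a=1 ⇒ p=103, q=6
i=3: a=2 ⇒ p=292, q=17
i=4: a=3 ⇒ p=979, q=57
…
i=6: a=6 ⇒ p=14479, q=843
i=7: a=2 ⇒ p=31208, q=1817
i=8: a=3 ⇒ p=108103, q=6294
i=9: a=2 ⇒ p=247414, q=14405
i=10: a=1 ⇒ p=355517, q=20699
i=11: a=5 ⇒ p=2024999, q=117900
fundamental: x₁=2024999, y₁=117900  (since 4100620950001 − 295·13900410000 = 1)
(x_2, y_2) = (2024999·2024999 + 295·117900·117900, 2024999·117900 + 117900·2024999) = (8201241900001, 477494764200)
(x_3, y_3) = (2024999·8201241900001 + 295·117900·477494764200, 2024999·477494764200 + 117900·8201241900001) = (33215013292518224999, 1933852840020353700)
(x_4, y_4) = (2024999·33215013292518224999 + 295·117900·1933852840020353700, 2024999·1933852840020353700 + 117900·33215013292518224999) = (134520737404664024967600001, 7832100134376274949528400)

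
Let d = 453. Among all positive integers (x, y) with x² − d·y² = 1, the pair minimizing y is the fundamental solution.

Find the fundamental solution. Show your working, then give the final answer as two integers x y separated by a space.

d=453: √d = [21; 3,1,1,10,14,10,1,1,3,42] (ℓ=10, even), read p_9/q_9
step 0: (21, 1)  from 21·(1,0) + (0,1)
…
step 2: (85, 4)  from 1·(64,3) + (21,1)
…
step 4: (1575, 74)  from 10·(149,7) + (85,4)
…
step 7: (245764, 11547)  from 1·(223565,10504) + (22199,1043)
step 8: (469329, 22051)  from 1·(245764,11547) + (223565,10504)
step 9: (1653751, 77700)  from 3·(469329,22051) + (245764,11547)
fundamental: x₁=1653751, y₁=77700  (since 2734892370001 − 453·6037290000 = 1)

1653751 77700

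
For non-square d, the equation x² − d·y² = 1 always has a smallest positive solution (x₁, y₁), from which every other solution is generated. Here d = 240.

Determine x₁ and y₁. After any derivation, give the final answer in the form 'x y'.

[15; 2,30] for √240; ℓ=2 ⇒ convergent index 1
k=0  a_k=15  p_k/q_k = 15/1
k=1  a_k=2  p_k/q_k = 31/2
→ (31, 2).  Check: 31²=961, 240·2²=960, difference 1.

31 2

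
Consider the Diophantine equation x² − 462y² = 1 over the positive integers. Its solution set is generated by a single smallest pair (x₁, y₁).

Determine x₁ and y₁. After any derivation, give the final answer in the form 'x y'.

43 2

[21; 2,42] for √462; ℓ=2 ⇒ convergent index 1
k=0  a_k=21  p_k/q_k = 21/1
k=1  a_k=2  p_k/q_k = 43/2
fundamental: x₁=43, y₁=2  (since 1849 − 462·4 = 1)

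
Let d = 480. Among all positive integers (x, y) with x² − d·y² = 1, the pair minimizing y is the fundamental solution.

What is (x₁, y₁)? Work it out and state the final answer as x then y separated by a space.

241 11

√480 = [21; 1,9,1,42, …], period ℓ=4 (even) → k=3
step 0: (21, 1)  from 21·(1,0) + (0,1)
…
step 2: (219, 10)  from 9·(22,1) + (21,1)
step 3: (241, 11)  from 1·(219,10) + (22,1)
fundamental: x₁=241, y₁=11  (since 58081 − 480·121 = 1)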